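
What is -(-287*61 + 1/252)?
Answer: 4411763/252 ≈ 17507.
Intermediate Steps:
-(-287*61 + 1/252) = -(-17507 + 1/252) = -1*(-4411763/252) = 4411763/252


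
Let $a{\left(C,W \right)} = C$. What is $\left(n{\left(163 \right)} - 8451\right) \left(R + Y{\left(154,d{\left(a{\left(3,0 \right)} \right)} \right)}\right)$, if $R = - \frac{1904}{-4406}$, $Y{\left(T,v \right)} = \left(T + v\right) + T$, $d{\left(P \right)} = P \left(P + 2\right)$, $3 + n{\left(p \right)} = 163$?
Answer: $- \frac{5907511611}{2203} \approx -2.6816 \cdot 10^{6}$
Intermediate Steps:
$n{\left(p \right)} = 160$ ($n{\left(p \right)} = -3 + 163 = 160$)
$d{\left(P \right)} = P \left(2 + P\right)$
$Y{\left(T,v \right)} = v + 2 T$
$R = \frac{952}{2203}$ ($R = \left(-1904\right) \left(- \frac{1}{4406}\right) = \frac{952}{2203} \approx 0.43214$)
$\left(n{\left(163 \right)} - 8451\right) \left(R + Y{\left(154,d{\left(a{\left(3,0 \right)} \right)} \right)}\right) = \left(160 - 8451\right) \left(\frac{952}{2203} + \left(3 \left(2 + 3\right) + 2 \cdot 154\right)\right) = - 8291 \left(\frac{952}{2203} + \left(3 \cdot 5 + 308\right)\right) = - 8291 \left(\frac{952}{2203} + \left(15 + 308\right)\right) = - 8291 \left(\frac{952}{2203} + 323\right) = \left(-8291\right) \frac{712521}{2203} = - \frac{5907511611}{2203}$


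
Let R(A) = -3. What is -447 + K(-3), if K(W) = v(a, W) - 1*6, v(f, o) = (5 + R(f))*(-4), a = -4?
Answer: -461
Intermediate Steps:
v(f, o) = -8 (v(f, o) = (5 - 3)*(-4) = 2*(-4) = -8)
K(W) = -14 (K(W) = -8 - 1*6 = -8 - 6 = -14)
-447 + K(-3) = -447 - 14 = -461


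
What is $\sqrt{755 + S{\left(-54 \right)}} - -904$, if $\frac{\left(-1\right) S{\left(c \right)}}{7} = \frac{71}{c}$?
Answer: $904 + \frac{\sqrt{247602}}{18} \approx 931.64$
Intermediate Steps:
$S{\left(c \right)} = - \frac{497}{c}$ ($S{\left(c \right)} = - 7 \frac{71}{c} = - \frac{497}{c}$)
$\sqrt{755 + S{\left(-54 \right)}} - -904 = \sqrt{755 - \frac{497}{-54}} - -904 = \sqrt{755 - - \frac{497}{54}} + \left(-23018 + 23922\right) = \sqrt{755 + \frac{497}{54}} + 904 = \sqrt{\frac{41267}{54}} + 904 = \frac{\sqrt{247602}}{18} + 904 = 904 + \frac{\sqrt{247602}}{18}$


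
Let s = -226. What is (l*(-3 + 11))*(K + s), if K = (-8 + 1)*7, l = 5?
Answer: -11000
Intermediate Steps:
K = -49 (K = -7*7 = -49)
(l*(-3 + 11))*(K + s) = (5*(-3 + 11))*(-49 - 226) = (5*8)*(-275) = 40*(-275) = -11000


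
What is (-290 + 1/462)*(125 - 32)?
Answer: -4153349/154 ≈ -26970.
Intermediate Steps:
(-290 + 1/462)*(125 - 32) = (-290 + 1/462)*93 = -133979/462*93 = -4153349/154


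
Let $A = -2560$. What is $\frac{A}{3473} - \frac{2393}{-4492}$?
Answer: $- \frac{3188631}{15600716} \approx -0.20439$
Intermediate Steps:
$\frac{A}{3473} - \frac{2393}{-4492} = - \frac{2560}{3473} - \frac{2393}{-4492} = \left(-2560\right) \frac{1}{3473} - - \frac{2393}{4492} = - \frac{2560}{3473} + \frac{2393}{4492} = - \frac{3188631}{15600716}$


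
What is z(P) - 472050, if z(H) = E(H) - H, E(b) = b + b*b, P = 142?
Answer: -451886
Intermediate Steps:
E(b) = b + b**2
z(H) = -H + H*(1 + H) (z(H) = H*(1 + H) - H = -H + H*(1 + H))
z(P) - 472050 = 142**2 - 472050 = 20164 - 472050 = -451886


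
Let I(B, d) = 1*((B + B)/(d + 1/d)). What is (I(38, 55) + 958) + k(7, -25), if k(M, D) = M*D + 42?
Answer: 1250315/1513 ≈ 826.38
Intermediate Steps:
k(M, D) = 42 + D*M (k(M, D) = D*M + 42 = 42 + D*M)
I(B, d) = 2*B/(d + 1/d) (I(B, d) = 1*((2*B)/(d + 1/d)) = 1*(2*B/(d + 1/d)) = 2*B/(d + 1/d))
(I(38, 55) + 958) + k(7, -25) = (2*38*55/(1 + 55²) + 958) + (42 - 25*7) = (2*38*55/(1 + 3025) + 958) + (42 - 175) = (2*38*55/3026 + 958) - 133 = (2*38*55*(1/3026) + 958) - 133 = (2090/1513 + 958) - 133 = 1451544/1513 - 133 = 1250315/1513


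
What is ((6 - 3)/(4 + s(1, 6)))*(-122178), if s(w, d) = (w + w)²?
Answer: -183267/4 ≈ -45817.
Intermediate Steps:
s(w, d) = 4*w² (s(w, d) = (2*w)² = 4*w²)
((6 - 3)/(4 + s(1, 6)))*(-122178) = ((6 - 3)/(4 + 4*1²))*(-122178) = (3/(4 + 4*1))*(-122178) = (3/(4 + 4))*(-122178) = (3/8)*(-122178) = -183267/4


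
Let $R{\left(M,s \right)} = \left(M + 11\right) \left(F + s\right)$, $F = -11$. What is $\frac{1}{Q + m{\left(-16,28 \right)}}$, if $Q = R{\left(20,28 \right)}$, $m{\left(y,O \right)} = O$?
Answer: $\frac{1}{555} \approx 0.0018018$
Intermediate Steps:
$R{\left(M,s \right)} = \left(-11 + s\right) \left(11 + M\right)$ ($R{\left(M,s \right)} = \left(M + 11\right) \left(-11 + s\right) = \left(11 + M\right) \left(-11 + s\right) = \left(-11 + s\right) \left(11 + M\right)$)
$Q = 527$ ($Q = -121 - 220 + 11 \cdot 28 + 20 \cdot 28 = -121 - 220 + 308 + 560 = 527$)
$\frac{1}{Q + m{\left(-16,28 \right)}} = \frac{1}{527 + 28} = \frac{1}{555}$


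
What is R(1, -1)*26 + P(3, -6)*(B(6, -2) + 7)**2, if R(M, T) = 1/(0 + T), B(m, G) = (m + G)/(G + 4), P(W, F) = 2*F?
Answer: -998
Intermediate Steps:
B(m, G) = (G + m)/(4 + G)
R(M, T) = 1/T
R(1, -1)*26 + P(3, -6)*(B(6, -2) + 7)**2 = 26/(-1) + (2*(-6))*((-2 + 6)/(4 - 2) + 7)**2 = -1*26 - 12*(4/2 + 7)**2 = -26 - 12*((1/2)*4 + 7)**2 = -26 - 12*(2 + 7)**2 = -26 - 12*9**2 = -26 - 12*81 = -26 - 972 = -998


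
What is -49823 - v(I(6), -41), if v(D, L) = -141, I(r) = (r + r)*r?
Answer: -49682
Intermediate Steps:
I(r) = 2*r² (I(r) = (2*r)*r = 2*r²)
-49823 - v(I(6), -41) = -49823 - 1*(-141) = -49823 + 141 = -49682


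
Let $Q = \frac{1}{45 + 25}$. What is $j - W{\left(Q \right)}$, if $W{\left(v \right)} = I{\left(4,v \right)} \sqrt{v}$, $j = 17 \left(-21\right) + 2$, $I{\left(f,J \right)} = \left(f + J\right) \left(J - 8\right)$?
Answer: $-355 + \frac{157079 \sqrt{70}}{343000} \approx -351.17$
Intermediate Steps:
$I{\left(f,J \right)} = \left(-8 + J\right) \left(J + f\right)$ ($I{\left(f,J \right)} = \left(J + f\right) \left(-8 + J\right) = \left(-8 + J\right) \left(J + f\right)$)
$Q = \frac{1}{70} \approx 0.014286$
$j = -355$ ($j = -357 + 2 = -355$)
$W{\left(v \right)} = \sqrt{v} \left(-32 + v^{2} - 4 v\right)$ ($W{\left(v \right)} = \left(v^{2} - 8 v - 32 + v 4\right) \sqrt{v} = \left(v^{2} - 8 v - 32 + 4 v\right) \sqrt{v} = \left(-32 + v^{2} - 4 v\right) \sqrt{v} = \sqrt{v} \left(-32 + v^{2} - 4 v\right)$)
$j - W{\left(Q \right)} = -355 - \frac{-32 + \left(\frac{1}{70}\right)^{2} - \frac{2}{35}}{\sqrt{70}} = -355 - \frac{\sqrt{70}}{70} \left(-32 + \frac{1}{4900} - \frac{2}{35}\right) = -355 - \frac{\sqrt{70}}{70} \left(- \frac{157079}{4900}\right) = -355 - - \frac{157079 \sqrt{70}}{343000} = -355 + \frac{157079 \sqrt{70}}{343000}$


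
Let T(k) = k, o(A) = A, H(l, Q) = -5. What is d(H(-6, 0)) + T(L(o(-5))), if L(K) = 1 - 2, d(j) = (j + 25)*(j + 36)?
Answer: 619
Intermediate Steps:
d(j) = (25 + j)*(36 + j)
L(K) = -1
d(H(-6, 0)) + T(L(o(-5))) = (900 + (-5)**2 + 61*(-5)) - 1 = (900 + 25 - 305) - 1 = 620 - 1 = 619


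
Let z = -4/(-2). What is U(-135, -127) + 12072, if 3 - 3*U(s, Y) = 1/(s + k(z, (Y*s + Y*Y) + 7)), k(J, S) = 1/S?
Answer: 162729609827/13478802 ≈ 12073.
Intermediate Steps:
z = 2 (z = -4*(-1/2) = 2)
U(s, Y) = 1 - 1/(3*(s + 1/(7 + Y**2 + Y*s))) (U(s, Y) = 1 - 1/(3*(s + 1/((Y*s + Y*Y) + 7))) = 1 - 1/(3*(s + 1/((Y*s + Y**2) + 7))) = 1 - 1/(3*(s + 1/((Y**2 + Y*s) + 7))) = 1 - 1/(3*(s + 1/(7 + Y**2 + Y*s))))
U(-135, -127) + 12072 = (3 + (-1 + 3*(-135))*(7 + (-127)**2 - 127*(-135)))/(3*(1 - 135*(7 + (-127)**2 - 127*(-135)))) + 12072 = (3 + (-1 - 405)*(7 + 16129 + 17145))/(3*(1 - 135*(7 + 16129 + 17145))) + 12072 = (3 - 406*33281)/(3*(1 - 135*33281)) + 12072 = (3 - 13512086)/(3*(1 - 4492935)) + 12072 = (1/3)*(-13512083)/(-4492934) + 12072 = (1/3)*(-1/4492934)*(-13512083) + 12072 = 13512083/13478802 + 12072 = 162729609827/13478802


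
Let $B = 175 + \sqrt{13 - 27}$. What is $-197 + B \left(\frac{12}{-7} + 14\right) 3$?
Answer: $6253 + \frac{258 i \sqrt{14}}{7} \approx 6253.0 + 137.91 i$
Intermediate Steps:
$B = 175 + i \sqrt{14}$ ($B = 175 + \sqrt{-14} = 175 + i \sqrt{14} \approx 175.0 + 3.7417 i$)
$-197 + B \left(\frac{12}{-7} + 14\right) 3 = -197 + \left(175 + i \sqrt{14}\right) \left(\frac{12}{-7} + 14\right) 3 = -197 + \left(175 + i \sqrt{14}\right) \left(12 \left(- \frac{1}{7}\right) + 14\right) 3 = -197 + \left(175 + i \sqrt{14}\right) \left(- \frac{12}{7} + 14\right) 3 = -197 + \left(175 + i \sqrt{14}\right) \frac{86}{7} \cdot 3 = -197 + \left(175 + i \sqrt{14}\right) \frac{258}{7} = -197 + \left(6450 + \frac{258 i \sqrt{14}}{7}\right) = 6253 + \frac{258 i \sqrt{14}}{7}$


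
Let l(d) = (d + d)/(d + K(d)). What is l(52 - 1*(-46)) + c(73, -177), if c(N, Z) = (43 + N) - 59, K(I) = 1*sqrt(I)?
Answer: 5725/97 - 14*sqrt(2)/97 ≈ 58.817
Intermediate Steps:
K(I) = sqrt(I)
c(N, Z) = -16 + N
l(d) = 2*d/(d + sqrt(d)) (l(d) = (d + d)/(d + sqrt(d)) = (2*d)/(d + sqrt(d)) = 2*d/(d + sqrt(d)))
l(52 - 1*(-46)) + c(73, -177) = 2*(52 - 1*(-46))/((52 - 1*(-46)) + sqrt(52 - 1*(-46))) + (-16 + 73) = 2*(52 + 46)/((52 + 46) + sqrt(52 + 46)) + 57 = 2*98/(98 + sqrt(98)) + 57 = 2*98/(98 + 7*sqrt(2)) + 57 = 196/(98 + 7*sqrt(2)) + 57 = 57 + 196/(98 + 7*sqrt(2))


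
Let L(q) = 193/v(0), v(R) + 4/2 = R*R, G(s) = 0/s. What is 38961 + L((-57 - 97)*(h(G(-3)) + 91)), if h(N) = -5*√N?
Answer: 77729/2 ≈ 38865.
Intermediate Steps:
G(s) = 0
v(R) = -2 + R² (v(R) = -2 + R*R = -2 + R²)
L(q) = -193/2 (L(q) = 193/(-2 + 0²) = 193/(-2 + 0) = 193/(-2) = 193*(-½) = -193/2)
38961 + L((-57 - 97)*(h(G(-3)) + 91)) = 38961 - 193/2 = 77729/2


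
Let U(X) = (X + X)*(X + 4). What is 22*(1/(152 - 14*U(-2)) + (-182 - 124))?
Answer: -80783/12 ≈ -6731.9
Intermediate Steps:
U(X) = 2*X*(4 + X) (U(X) = (2*X)*(4 + X) = 2*X*(4 + X))
22*(1/(152 - 14*U(-2)) + (-182 - 124)) = 22*(1/(152 - 28*(-2)*(4 - 2)) + (-182 - 124)) = 22*(1/(152 - 28*(-2)*2) - 306) = 22*(1/(152 - 14*(-8)) - 306) = 22*(1/(152 + 112) - 306) = 22*(1/264 - 306) = 22*(-80783/264) = -80783/12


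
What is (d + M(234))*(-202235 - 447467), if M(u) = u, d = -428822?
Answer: 278454480776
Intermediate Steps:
(d + M(234))*(-202235 - 447467) = (-428822 + 234)*(-202235 - 447467) = -428588*(-649702) = 278454480776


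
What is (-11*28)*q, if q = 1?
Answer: -308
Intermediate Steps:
(-11*28)*q = -11*28*1 = -308*1 = -308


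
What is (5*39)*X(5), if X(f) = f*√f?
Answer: 975*√5 ≈ 2180.2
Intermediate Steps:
X(f) = f^(3/2)
(5*39)*X(5) = (5*39)*5^(3/2) = 195*(5*√5) = 975*√5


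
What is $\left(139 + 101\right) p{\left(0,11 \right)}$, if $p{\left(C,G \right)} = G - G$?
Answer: $0$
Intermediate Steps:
$p{\left(C,G \right)} = 0$
$\left(139 + 101\right) p{\left(0,11 \right)} = \left(139 + 101\right) 0 = 240 \cdot 0 = 0$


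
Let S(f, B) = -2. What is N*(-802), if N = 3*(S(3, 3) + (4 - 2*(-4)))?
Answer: -24060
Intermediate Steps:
N = 30 (N = 3*(-2 + (4 - 2*(-4))) = 3*(-2 + (4 + 8)) = 3*(-2 + 12) = 3*10 = 30)
N*(-802) = 30*(-802) = -24060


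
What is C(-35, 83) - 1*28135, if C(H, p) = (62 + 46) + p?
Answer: -27944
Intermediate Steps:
C(H, p) = 108 + p
C(-35, 83) - 1*28135 = (108 + 83) - 1*28135 = 191 - 28135 = -27944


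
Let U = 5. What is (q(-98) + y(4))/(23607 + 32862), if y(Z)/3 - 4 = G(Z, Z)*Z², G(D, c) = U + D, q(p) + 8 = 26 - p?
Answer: 80/8067 ≈ 0.0099169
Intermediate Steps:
q(p) = 18 - p (q(p) = -8 + (26 - p) = 18 - p)
G(D, c) = 5 + D
y(Z) = 12 + 3*Z²*(5 + Z) (y(Z) = 12 + 3*((5 + Z)*Z²) = 12 + 3*(Z²*(5 + Z)) = 12 + 3*Z²*(5 + Z))
(q(-98) + y(4))/(23607 + 32862) = ((18 - 1*(-98)) + (12 + 3*4²*(5 + 4)))/(23607 + 32862) = ((18 + 98) + (12 + 3*16*9))/56469 = (116 + (12 + 432))*(1/56469) = (116 + 444)*(1/56469) = 560*(1/56469) = 80/8067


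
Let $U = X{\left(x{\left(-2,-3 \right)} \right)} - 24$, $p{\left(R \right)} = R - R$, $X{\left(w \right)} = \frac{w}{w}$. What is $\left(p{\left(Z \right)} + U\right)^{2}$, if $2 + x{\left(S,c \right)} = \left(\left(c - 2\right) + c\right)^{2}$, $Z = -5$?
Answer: $529$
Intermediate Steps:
$x{\left(S,c \right)} = -2 + \left(-2 + 2 c\right)^{2}$ ($x{\left(S,c \right)} = -2 + \left(\left(c - 2\right) + c\right)^{2} = -2 + \left(\left(-2 + c\right) + c\right)^{2} = -2 + \left(-2 + 2 c\right)^{2}$)
$X{\left(w \right)} = 1$
$p{\left(R \right)} = 0$
$U = -23$ ($U = 1 - 24 = -23$)
$\left(p{\left(Z \right)} + U\right)^{2} = \left(0 - 23\right)^{2} = \left(-23\right)^{2} = 529$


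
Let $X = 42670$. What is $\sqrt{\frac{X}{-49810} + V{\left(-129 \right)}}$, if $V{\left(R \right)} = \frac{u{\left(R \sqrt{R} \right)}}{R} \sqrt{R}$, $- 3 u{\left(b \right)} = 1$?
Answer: $\frac{\sqrt{-1223829063 + 3691507 i \sqrt{129}}}{37797} \approx 0.015852 + 0.92569 i$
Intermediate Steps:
$u{\left(b \right)} = - \frac{1}{3}$ ($u{\left(b \right)} = \left(- \frac{1}{3}\right) 1 = - \frac{1}{3}$)
$V{\left(R \right)} = - \frac{1}{3 \sqrt{R}}$ ($V{\left(R \right)} = - \frac{1}{3 R} \sqrt{R} = - \frac{1}{3 \sqrt{R}}$)
$\sqrt{\frac{X}{-49810} + V{\left(-129 \right)}} = \sqrt{\frac{42670}{-49810} - \frac{1}{3 i \sqrt{129}}} = \sqrt{42670 \left(- \frac{1}{49810}\right) - \frac{\left(- \frac{1}{129}\right) i \sqrt{129}}{3}} = \sqrt{- \frac{251}{293} + \frac{i \sqrt{129}}{387}}$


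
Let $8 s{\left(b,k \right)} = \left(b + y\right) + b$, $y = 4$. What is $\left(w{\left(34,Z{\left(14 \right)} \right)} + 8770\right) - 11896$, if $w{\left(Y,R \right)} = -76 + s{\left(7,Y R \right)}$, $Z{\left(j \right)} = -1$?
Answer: $- \frac{12799}{4} \approx -3199.8$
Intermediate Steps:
$s{\left(b,k \right)} = \frac{1}{2} + \frac{b}{4}$ ($s{\left(b,k \right)} = \frac{\left(b + 4\right) + b}{8} = \frac{\left(4 + b\right) + b}{8} = \frac{4 + 2 b}{8} = \frac{1}{2} + \frac{b}{4}$)
$w{\left(Y,R \right)} = - \frac{295}{4}$ ($w{\left(Y,R \right)} = -76 + \left(\frac{1}{2} + \frac{1}{4} \cdot 7\right) = -76 + \left(\frac{1}{2} + \frac{7}{4}\right) = -76 + \frac{9}{4} = - \frac{295}{4}$)
$\left(w{\left(34,Z{\left(14 \right)} \right)} + 8770\right) - 11896 = \left(- \frac{295}{4} + 8770\right) - 11896 = \frac{34785}{4} - 11896 = - \frac{12799}{4}$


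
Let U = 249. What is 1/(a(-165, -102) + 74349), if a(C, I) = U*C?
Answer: 1/33264 ≈ 3.0063e-5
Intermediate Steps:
a(C, I) = 249*C
1/(a(-165, -102) + 74349) = 1/(249*(-165) + 74349) = 1/(-41085 + 74349) = 1/33264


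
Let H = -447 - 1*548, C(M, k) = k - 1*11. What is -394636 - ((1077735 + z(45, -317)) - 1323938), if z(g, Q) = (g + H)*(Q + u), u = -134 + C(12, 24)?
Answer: -564533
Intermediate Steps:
C(M, k) = -11 + k (C(M, k) = k - 11 = -11 + k)
H = -995 (H = -447 - 548 = -995)
u = -121 (u = -134 + (-11 + 24) = -134 + 13 = -121)
z(g, Q) = (-995 + g)*(-121 + Q) (z(g, Q) = (g - 995)*(Q - 121) = (-995 + g)*(-121 + Q))
-394636 - ((1077735 + z(45, -317)) - 1323938) = -394636 - ((1077735 + (120395 - 995*(-317) - 121*45 - 317*45)) - 1323938) = -394636 - ((1077735 + (120395 + 315415 - 5445 - 14265)) - 1323938) = -394636 - ((1077735 + 416100) - 1323938) = -394636 - (1493835 - 1323938) = -394636 - 1*169897 = -394636 - 169897 = -564533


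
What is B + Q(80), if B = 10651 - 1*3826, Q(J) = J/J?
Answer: 6826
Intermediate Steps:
Q(J) = 1
B = 6825 (B = 10651 - 3826 = 6825)
B + Q(80) = 6825 + 1 = 6826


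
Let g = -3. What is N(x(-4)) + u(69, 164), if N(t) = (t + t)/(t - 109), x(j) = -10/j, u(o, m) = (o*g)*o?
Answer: -3042289/213 ≈ -14283.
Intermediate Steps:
u(o, m) = -3*o² (u(o, m) = (o*(-3))*o = (-3*o)*o = -3*o²)
N(t) = 2*t/(-109 + t) (N(t) = (2*t)/(-109 + t) = 2*t/(-109 + t))
N(x(-4)) + u(69, 164) = 2*(-10/(-4))/(-109 - 10/(-4)) - 3*69² = 2*(-10*(-¼))/(-109 - 10*(-¼)) - 3*4761 = 2*(5/2)/(-109 + 5/2) - 14283 = 2*(5/2)/(-213/2) - 14283 = 2*(5/2)*(-2/213) - 14283 = -10/213 - 14283 = -3042289/213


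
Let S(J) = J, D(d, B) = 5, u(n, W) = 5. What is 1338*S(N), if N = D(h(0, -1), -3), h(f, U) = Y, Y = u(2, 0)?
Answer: 6690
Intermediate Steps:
Y = 5
h(f, U) = 5
N = 5
1338*S(N) = 1338*5 = 6690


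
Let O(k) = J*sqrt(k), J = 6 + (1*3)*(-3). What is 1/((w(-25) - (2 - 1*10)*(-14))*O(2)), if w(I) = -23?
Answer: sqrt(2)/810 ≈ 0.0017459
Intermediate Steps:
J = -3 (J = 6 + 3*(-3) = 6 - 9 = -3)
O(k) = -3*sqrt(k)
1/((w(-25) - (2 - 1*10)*(-14))*O(2)) = 1/((-23 - (2 - 1*10)*(-14))*(-3*sqrt(2))) = 1/((-23 - (2 - 10)*(-14))*(-3*sqrt(2))) = 1/((-23 - (-8)*(-14))*(-3*sqrt(2))) = 1/((-23 - 1*112)*(-3*sqrt(2))) = 1/((-23 - 112)*(-3*sqrt(2))) = 1/(-(-405)*sqrt(2)) = 1/(405*sqrt(2)) = sqrt(2)/810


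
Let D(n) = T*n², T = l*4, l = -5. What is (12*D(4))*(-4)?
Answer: 15360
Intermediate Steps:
T = -20 (T = -5*4 = -20)
D(n) = -20*n²
(12*D(4))*(-4) = (12*(-20*4²))*(-4) = (12*(-20*16))*(-4) = (12*(-320))*(-4) = -3840*(-4) = 15360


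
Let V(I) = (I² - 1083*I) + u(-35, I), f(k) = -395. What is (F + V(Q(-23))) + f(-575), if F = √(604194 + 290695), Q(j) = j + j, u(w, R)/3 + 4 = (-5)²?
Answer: 51602 + √894889 ≈ 52548.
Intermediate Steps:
u(w, R) = 63 (u(w, R) = -12 + 3*(-5)² = -12 + 3*25 = -12 + 75 = 63)
Q(j) = 2*j
F = √894889 ≈ 945.99
V(I) = 63 + I² - 1083*I (V(I) = (I² - 1083*I) + 63 = 63 + I² - 1083*I)
(F + V(Q(-23))) + f(-575) = (√894889 + (63 + (2*(-23))² - 2166*(-23))) - 395 = (√894889 + (63 + (-46)² - 1083*(-46))) - 395 = (√894889 + (63 + 2116 + 49818)) - 395 = (√894889 + 51997) - 395 = (51997 + √894889) - 395 = 51602 + √894889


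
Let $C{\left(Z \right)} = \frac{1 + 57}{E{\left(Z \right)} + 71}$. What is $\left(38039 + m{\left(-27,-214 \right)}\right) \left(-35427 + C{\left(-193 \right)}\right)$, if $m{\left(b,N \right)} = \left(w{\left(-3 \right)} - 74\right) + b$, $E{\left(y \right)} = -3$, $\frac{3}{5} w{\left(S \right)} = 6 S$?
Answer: $- \frac{22829884506}{17} \approx -1.3429 \cdot 10^{9}$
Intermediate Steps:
$w{\left(S \right)} = 10 S$ ($w{\left(S \right)} = \frac{5 \cdot 6 S}{3} = 10 S$)
$C{\left(Z \right)} = \frac{29}{34}$ ($C{\left(Z \right)} = \frac{1 + 57}{-3 + 71} = \frac{58}{68} = 58 \cdot \frac{1}{68} = \frac{29}{34}$)
$m{\left(b,N \right)} = -104 + b$ ($m{\left(b,N \right)} = \left(10 \left(-3\right) - 74\right) + b = \left(-30 - 74\right) + b = -104 + b$)
$\left(38039 + m{\left(-27,-214 \right)}\right) \left(-35427 + C{\left(-193 \right)}\right) = \left(38039 - 131\right) \left(-35427 + \frac{29}{34}\right) = \left(38039 - 131\right) \left(- \frac{1204489}{34}\right) = 37908 \left(- \frac{1204489}{34}\right) = - \frac{22829884506}{17}$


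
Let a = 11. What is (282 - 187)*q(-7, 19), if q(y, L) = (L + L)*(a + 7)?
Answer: 64980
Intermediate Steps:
q(y, L) = 36*L (q(y, L) = (L + L)*(11 + 7) = (2*L)*18 = 36*L)
(282 - 187)*q(-7, 19) = (282 - 187)*(36*19) = 95*684 = 64980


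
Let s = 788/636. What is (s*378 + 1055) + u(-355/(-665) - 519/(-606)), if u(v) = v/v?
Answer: 80790/53 ≈ 1524.3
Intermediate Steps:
s = 197/159 (s = 788*(1/636) = 197/159 ≈ 1.2390)
u(v) = 1
(s*378 + 1055) + u(-355/(-665) - 519/(-606)) = ((197/159)*378 + 1055) + 1 = (24822/53 + 1055) + 1 = 80737/53 + 1 = 80790/53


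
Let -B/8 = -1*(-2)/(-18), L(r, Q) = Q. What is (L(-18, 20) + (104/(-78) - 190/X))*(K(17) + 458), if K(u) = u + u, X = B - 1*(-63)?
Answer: 887896/115 ≈ 7720.8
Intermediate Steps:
B = 8/9 (B = -8*(-1*(-2))/(-18) = -16*(-1)/18 = -8*(-⅑) = 8/9 ≈ 0.88889)
X = 575/9 (X = 8/9 - 1*(-63) = 8/9 + 63 = 575/9 ≈ 63.889)
K(u) = 2*u
(L(-18, 20) + (104/(-78) - 190/X))*(K(17) + 458) = (20 + (104/(-78) - 190/575/9))*(2*17 + 458) = (20 + (104*(-1/78) - 190*9/575))*(34 + 458) = (20 + (-4/3 - 342/115))*492 = (20 - 1486/345)*492 = (5414/345)*492 = 887896/115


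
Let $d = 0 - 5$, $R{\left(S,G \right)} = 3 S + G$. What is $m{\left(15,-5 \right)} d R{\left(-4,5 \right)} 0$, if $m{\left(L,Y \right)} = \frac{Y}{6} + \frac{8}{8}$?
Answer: $0$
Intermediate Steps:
$R{\left(S,G \right)} = G + 3 S$
$m{\left(L,Y \right)} = 1 + \frac{Y}{6}$ ($m{\left(L,Y \right)} = Y \frac{1}{6} + 8 \cdot \frac{1}{8} = \frac{Y}{6} + 1 = 1 + \frac{Y}{6}$)
$d = -5$ ($d = 0 - 5 = -5$)
$m{\left(15,-5 \right)} d R{\left(-4,5 \right)} 0 = \left(1 + \frac{1}{6} \left(-5\right)\right) \left(-5\right) \left(5 + 3 \left(-4\right)\right) 0 = \left(1 - \frac{5}{6}\right) \left(-5\right) \left(5 - 12\right) 0 = \frac{1}{6} \left(-5\right) \left(\left(-7\right) 0\right) = \left(- \frac{5}{6}\right) 0 = 0$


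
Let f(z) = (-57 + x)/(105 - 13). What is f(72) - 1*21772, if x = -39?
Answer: -500780/23 ≈ -21773.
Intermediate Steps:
f(z) = -24/23 (f(z) = (-57 - 39)/(105 - 13) = -96/92 = -96*1/92 = -24/23)
f(72) - 1*21772 = -24/23 - 1*21772 = -24/23 - 21772 = -500780/23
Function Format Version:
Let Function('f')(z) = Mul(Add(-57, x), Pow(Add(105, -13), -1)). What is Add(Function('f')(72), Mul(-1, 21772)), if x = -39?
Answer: Rational(-500780, 23) ≈ -21773.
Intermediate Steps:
Function('f')(z) = Rational(-24, 23) (Function('f')(z) = Mul(Add(-57, -39), Pow(Add(105, -13), -1)) = Mul(-96, Pow(92, -1)) = Mul(-96, Rational(1, 92)) = Rational(-24, 23))
Add(Function('f')(72), Mul(-1, 21772)) = Add(Rational(-24, 23), Mul(-1, 21772)) = Add(Rational(-24, 23), -21772) = Rational(-500780, 23)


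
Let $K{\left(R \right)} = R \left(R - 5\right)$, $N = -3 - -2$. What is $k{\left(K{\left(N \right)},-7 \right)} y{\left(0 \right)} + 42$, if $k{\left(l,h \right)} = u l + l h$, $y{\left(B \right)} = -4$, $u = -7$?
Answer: $378$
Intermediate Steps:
$N = -1$ ($N = -3 + 2 = -1$)
$K{\left(R \right)} = R \left(-5 + R\right)$
$k{\left(l,h \right)} = - 7 l + h l$ ($k{\left(l,h \right)} = - 7 l + l h = - 7 l + h l$)
$k{\left(K{\left(N \right)},-7 \right)} y{\left(0 \right)} + 42 = - (-5 - 1) \left(-7 - 7\right) \left(-4\right) + 42 = \left(-1\right) \left(-6\right) \left(-14\right) \left(-4\right) + 42 = 6 \left(-14\right) \left(-4\right) + 42 = \left(-84\right) \left(-4\right) + 42 = 336 + 42 = 378$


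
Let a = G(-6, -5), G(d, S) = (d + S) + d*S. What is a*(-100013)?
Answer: -1900247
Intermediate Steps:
G(d, S) = S + d + S*d (G(d, S) = (S + d) + S*d = S + d + S*d)
a = 19 (a = -5 - 6 - 5*(-6) = -5 - 6 + 30 = 19)
a*(-100013) = 19*(-100013) = -1900247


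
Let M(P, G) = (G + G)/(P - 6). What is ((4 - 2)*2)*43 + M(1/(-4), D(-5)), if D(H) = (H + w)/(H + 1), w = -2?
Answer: 4286/25 ≈ 171.44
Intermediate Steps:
D(H) = (-2 + H)/(1 + H) (D(H) = (H - 2)/(H + 1) = (-2 + H)/(1 + H))
M(P, G) = 2*G/(-6 + P) (M(P, G) = (2*G)/(-6 + P) = 2*G/(-6 + P))
((4 - 2)*2)*43 + M(1/(-4), D(-5)) = ((4 - 2)*2)*43 + 2*((-2 - 5)/(1 - 5))/(-6 + 1/(-4)) = (2*2)*43 + 2*(-7/(-4))/(-6 - ¼) = 4*43 + 2*(-¼*(-7))/(-25/4) = 172 + 2*(7/4)*(-4/25) = 172 - 14/25 = 4286/25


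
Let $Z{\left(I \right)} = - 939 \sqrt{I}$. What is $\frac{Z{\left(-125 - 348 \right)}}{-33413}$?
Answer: $\frac{939 i \sqrt{473}}{33413} \approx 0.6112 i$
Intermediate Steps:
$\frac{Z{\left(-125 - 348 \right)}}{-33413} = \frac{\left(-939\right) \sqrt{-125 - 348}}{-33413} = - 939 \sqrt{-125 - 348} \left(- \frac{1}{33413}\right) = - 939 \sqrt{-473} \left(- \frac{1}{33413}\right) = - 939 i \sqrt{473} \left(- \frac{1}{33413}\right) = \frac{939 i \sqrt{473}}{33413}$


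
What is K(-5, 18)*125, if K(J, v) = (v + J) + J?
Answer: 1000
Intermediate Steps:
K(J, v) = v + 2*J (K(J, v) = (J + v) + J = v + 2*J)
K(-5, 18)*125 = (18 + 2*(-5))*125 = (18 - 10)*125 = 8*125 = 1000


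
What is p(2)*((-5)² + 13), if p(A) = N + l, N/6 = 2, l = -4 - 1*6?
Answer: 76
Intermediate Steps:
l = -10 (l = -4 - 6 = -10)
N = 12 (N = 6*2 = 12)
p(A) = 2 (p(A) = 12 - 10 = 2)
p(2)*((-5)² + 13) = 2*((-5)² + 13) = 2*(25 + 13) = 2*38 = 76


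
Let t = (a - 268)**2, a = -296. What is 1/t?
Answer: 1/318096 ≈ 3.1437e-6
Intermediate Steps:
t = 318096 (t = (-296 - 268)**2 = (-564)**2 = 318096)
1/t = 1/318096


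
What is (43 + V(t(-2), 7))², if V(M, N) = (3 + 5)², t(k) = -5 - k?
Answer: 11449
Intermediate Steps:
V(M, N) = 64 (V(M, N) = 8² = 64)
(43 + V(t(-2), 7))² = (43 + 64)² = 107² = 11449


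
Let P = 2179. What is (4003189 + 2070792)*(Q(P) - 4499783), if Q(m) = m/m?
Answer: -27331590372142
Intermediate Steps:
Q(m) = 1
(4003189 + 2070792)*(Q(P) - 4499783) = (4003189 + 2070792)*(1 - 4499783) = 6073981*(-4499782) = -27331590372142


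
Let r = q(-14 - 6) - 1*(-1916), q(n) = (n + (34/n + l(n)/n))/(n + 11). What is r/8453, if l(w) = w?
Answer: 19183/84530 ≈ 0.22694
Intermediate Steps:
q(n) = (1 + n + 34/n)/(11 + n) (q(n) = (n + (34/n + n/n))/(n + 11) = (n + (34/n + 1))/(11 + n) = (n + (1 + 34/n))/(11 + n) = (1 + n + 34/n)/(11 + n))
r = 19183/10 (r = (34 + (-14 - 6) + (-14 - 6)²)/((-14 - 6)*(11 + (-14 - 6))) - 1*(-1916) = (34 - 20 + (-20)²)/((-20)*(11 - 20)) + 1916 = -1/20*(34 - 20 + 400)/(-9) + 1916 = -1/20*(-⅑)*414 + 1916 = 23/10 + 1916 = 19183/10 ≈ 1918.3)
r/8453 = (19183/10)/8453 = (19183/10)*(1/8453) = 19183/84530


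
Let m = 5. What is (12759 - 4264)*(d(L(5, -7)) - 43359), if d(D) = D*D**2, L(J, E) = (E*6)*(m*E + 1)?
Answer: 24736687283535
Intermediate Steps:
L(J, E) = 6*E*(1 + 5*E) (L(J, E) = (E*6)*(5*E + 1) = (6*E)*(1 + 5*E) = 6*E*(1 + 5*E))
d(D) = D**3
(12759 - 4264)*(d(L(5, -7)) - 43359) = (12759 - 4264)*((6*(-7)*(1 + 5*(-7)))**3 - 43359) = 8495*((6*(-7)*(1 - 35))**3 - 43359) = 8495*((6*(-7)*(-34))**3 - 43359) = 8495*(1428**3 - 43359) = 8495*(2911954752 - 43359) = 8495*2911911393 = 24736687283535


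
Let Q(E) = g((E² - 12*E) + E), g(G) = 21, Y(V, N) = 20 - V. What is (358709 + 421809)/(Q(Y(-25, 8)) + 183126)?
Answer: 780518/183147 ≈ 4.2617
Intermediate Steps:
Q(E) = 21
(358709 + 421809)/(Q(Y(-25, 8)) + 183126) = (358709 + 421809)/(21 + 183126) = 780518/183147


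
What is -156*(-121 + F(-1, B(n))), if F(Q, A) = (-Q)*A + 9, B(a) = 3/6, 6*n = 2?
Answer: 17394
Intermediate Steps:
n = 1/3 (n = (1/6)*2 = 1/3 ≈ 0.33333)
B(a) = 1/2 (B(a) = 3*(1/6) = 1/2)
F(Q, A) = 9 - A*Q (F(Q, A) = -A*Q + 9 = 9 - A*Q)
-156*(-121 + F(-1, B(n))) = -156*(-121 + (9 - 1*1/2*(-1))) = -156*(-121 + (9 + 1/2)) = -156*(-121 + 19/2) = -156*(-223/2) = 17394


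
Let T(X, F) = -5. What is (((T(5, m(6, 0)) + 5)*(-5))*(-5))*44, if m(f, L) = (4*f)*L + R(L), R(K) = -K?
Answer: 0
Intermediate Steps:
m(f, L) = -L + 4*L*f (m(f, L) = (4*f)*L - L = 4*L*f - L = -L + 4*L*f)
(((T(5, m(6, 0)) + 5)*(-5))*(-5))*44 = (((-5 + 5)*(-5))*(-5))*44 = ((0*(-5))*(-5))*44 = (0*(-5))*44 = 0*44 = 0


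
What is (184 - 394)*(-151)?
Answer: 31710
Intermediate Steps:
(184 - 394)*(-151) = -210*(-151) = 31710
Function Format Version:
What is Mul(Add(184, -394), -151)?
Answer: 31710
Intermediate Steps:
Mul(Add(184, -394), -151) = Mul(-210, -151) = 31710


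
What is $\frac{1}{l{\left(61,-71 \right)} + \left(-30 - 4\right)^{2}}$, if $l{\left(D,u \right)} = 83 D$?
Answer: $\frac{1}{6219} \approx 0.0001608$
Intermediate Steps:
$\frac{1}{l{\left(61,-71 \right)} + \left(-30 - 4\right)^{2}} = \frac{1}{83 \cdot 61 + \left(-30 - 4\right)^{2}} = \frac{1}{5063 + \left(-34\right)^{2}} = \frac{1}{5063 + 1156} = \frac{1}{6219}$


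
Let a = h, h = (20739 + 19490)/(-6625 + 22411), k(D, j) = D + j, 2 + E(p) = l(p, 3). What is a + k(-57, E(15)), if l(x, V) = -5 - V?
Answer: -1017433/15786 ≈ -64.452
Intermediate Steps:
E(p) = -10 (E(p) = -2 + (-5 - 1*3) = -2 + (-5 - 3) = -2 - 8 = -10)
h = 40229/15786 ≈ 2.5484
a = 40229/15786 ≈ 2.5484
a + k(-57, E(15)) = 40229/15786 + (-57 - 10) = 40229/15786 - 67 = -1017433/15786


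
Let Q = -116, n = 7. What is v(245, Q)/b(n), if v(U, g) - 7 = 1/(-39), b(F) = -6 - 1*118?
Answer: -68/1209 ≈ -0.056245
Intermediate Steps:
b(F) = -124 (b(F) = -6 - 118 = -124)
v(U, g) = 272/39 (v(U, g) = 7 + 1/(-39) = 7 - 1/39 = 272/39)
v(245, Q)/b(n) = (272/39)/(-124) = (272/39)*(-1/124) = -68/1209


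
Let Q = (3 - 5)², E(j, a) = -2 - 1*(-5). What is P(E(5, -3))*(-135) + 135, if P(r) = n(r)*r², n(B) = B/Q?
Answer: -3105/4 ≈ -776.25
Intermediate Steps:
E(j, a) = 3 (E(j, a) = -2 + 5 = 3)
Q = 4 (Q = (-2)² = 4)
n(B) = B/4
P(r) = r³/4 (P(r) = (r/4)*r² = r³/4)
P(E(5, -3))*(-135) + 135 = ((¼)*3³)*(-135) + 135 = ((¼)*27)*(-135) + 135 = (27/4)*(-135) + 135 = -3645/4 + 135 = -3105/4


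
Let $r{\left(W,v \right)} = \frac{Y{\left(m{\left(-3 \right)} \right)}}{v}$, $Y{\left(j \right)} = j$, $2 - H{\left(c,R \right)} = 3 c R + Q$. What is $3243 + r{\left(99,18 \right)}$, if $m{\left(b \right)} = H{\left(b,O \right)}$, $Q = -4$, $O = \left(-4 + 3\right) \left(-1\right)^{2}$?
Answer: $\frac{19457}{6} \approx 3242.8$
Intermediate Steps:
$O = -1$ ($O = \left(-1\right) 1 = -1$)
$H{\left(c,R \right)} = 6 - 3 R c$ ($H{\left(c,R \right)} = 2 - \left(3 c R - 4\right) = 2 - \left(3 R c - 4\right) = 2 - \left(-4 + 3 R c\right) = 6 - 3 R c$)
$m{\left(b \right)} = 6 + 3 b$ ($m{\left(b \right)} = 6 - - 3 b = 6 + 3 b$)
$r{\left(W,v \right)} = - \frac{3}{v}$ ($r{\left(W,v \right)} = \frac{6 + 3 \left(-3\right)}{v} = \frac{6 - 9}{v} = - \frac{3}{v}$)
$3243 + r{\left(99,18 \right)} = 3243 - \frac{3}{18} = 3243 - \frac{1}{6} = \frac{19457}{6}$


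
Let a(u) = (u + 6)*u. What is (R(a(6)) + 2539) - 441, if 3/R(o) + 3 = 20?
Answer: 35669/17 ≈ 2098.2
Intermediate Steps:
a(u) = u*(6 + u) (a(u) = (6 + u)*u = u*(6 + u))
R(o) = 3/17 (R(o) = 3/(-3 + 20) = 3/17)
(R(a(6)) + 2539) - 441 = (3/17 + 2539) - 441 = 43166/17 - 441 = 35669/17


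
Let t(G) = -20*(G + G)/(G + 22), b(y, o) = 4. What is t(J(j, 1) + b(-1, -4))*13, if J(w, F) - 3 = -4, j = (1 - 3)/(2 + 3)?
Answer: -312/5 ≈ -62.400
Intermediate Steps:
j = -2/5 ≈ -0.40000
J(w, F) = -1 (J(w, F) = 3 - 4 = -1)
t(G) = -40*G/(22 + G) (t(G) = -20*2*G/(22 + G) = -40*G/(22 + G))
t(J(j, 1) + b(-1, -4))*13 = -40*(-1 + 4)/(22 + (-1 + 4))*13 = -40*3/(22 + 3)*13 = -40*3/25*13 = -40*3*1/25*13 = -24/5*13 = -312/5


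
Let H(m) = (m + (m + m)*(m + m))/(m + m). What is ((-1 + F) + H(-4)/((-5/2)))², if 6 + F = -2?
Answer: 36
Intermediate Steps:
F = -8 (F = -6 - 2 = -8)
H(m) = (m + 4*m²)/(2*m) (H(m) = (m + (2*m)*(2*m))/((2*m)) = (m + 4*m²)*(1/(2*m)) = (m + 4*m²)/(2*m))
((-1 + F) + H(-4)/((-5/2)))² = ((-1 - 8) + (½ + 2*(-4))/((-5/2)))² = (-9 + (½ - 8)/((-5*½)))² = (-9 - 15/(2*(-5/2)))² = (-9 - 15/2*(-⅖))² = (-9 + 3)² = (-6)² = 36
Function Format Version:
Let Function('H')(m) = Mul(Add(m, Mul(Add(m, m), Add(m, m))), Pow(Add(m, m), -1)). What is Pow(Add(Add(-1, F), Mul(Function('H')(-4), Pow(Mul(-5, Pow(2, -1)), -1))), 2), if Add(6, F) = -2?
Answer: 36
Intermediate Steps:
F = -8 (F = Add(-6, -2) = -8)
Function('H')(m) = Mul(Rational(1, 2), Pow(m, -1), Add(m, Mul(4, Pow(m, 2)))) (Function('H')(m) = Mul(Add(m, Mul(Mul(2, m), Mul(2, m))), Pow(Mul(2, m), -1)) = Mul(Add(m, Mul(4, Pow(m, 2))), Mul(Rational(1, 2), Pow(m, -1))) = Mul(Rational(1, 2), Pow(m, -1), Add(m, Mul(4, Pow(m, 2)))))
Pow(Add(Add(-1, F), Mul(Function('H')(-4), Pow(Mul(-5, Pow(2, -1)), -1))), 2) = Pow(Add(Add(-1, -8), Mul(Add(Rational(1, 2), Mul(2, -4)), Pow(Mul(-5, Pow(2, -1)), -1))), 2) = Pow(Add(-9, Mul(Add(Rational(1, 2), -8), Pow(Mul(-5, Rational(1, 2)), -1))), 2) = Pow(Add(-9, Mul(Rational(-15, 2), Pow(Rational(-5, 2), -1))), 2) = Pow(Add(-9, Mul(Rational(-15, 2), Rational(-2, 5))), 2) = Pow(Add(-9, 3), 2) = Pow(-6, 2) = 36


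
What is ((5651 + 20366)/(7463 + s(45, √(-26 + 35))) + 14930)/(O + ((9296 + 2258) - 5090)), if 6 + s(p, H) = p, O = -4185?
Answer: 112030877/17097058 ≈ 6.5526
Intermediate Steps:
s(p, H) = -6 + p
((5651 + 20366)/(7463 + s(45, √(-26 + 35))) + 14930)/(O + ((9296 + 2258) - 5090)) = ((5651 + 20366)/(7463 + (-6 + 45)) + 14930)/(-4185 + ((9296 + 2258) - 5090)) = (26017/(7463 + 39) + 14930)/(-4185 + (11554 - 5090)) = (26017/7502 + 14930)/(-4185 + 6464) = (26017*(1/7502) + 14930)/2279 = (26017/7502 + 14930)*(1/2279) = (112030877/7502)*(1/2279) = 112030877/17097058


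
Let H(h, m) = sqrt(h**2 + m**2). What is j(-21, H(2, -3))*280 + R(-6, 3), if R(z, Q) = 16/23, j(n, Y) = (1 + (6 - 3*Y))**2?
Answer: 1069056/23 - 11760*sqrt(13) ≈ 4079.4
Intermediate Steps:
j(n, Y) = (7 - 3*Y)**2
R(z, Q) = 16/23 (R(z, Q) = 16*(1/23) = 16/23)
j(-21, H(2, -3))*280 + R(-6, 3) = (-7 + 3*sqrt(2**2 + (-3)**2))**2*280 + 16/23 = (-7 + 3*sqrt(4 + 9))**2*280 + 16/23 = (-7 + 3*sqrt(13))**2*280 + 16/23 = 280*(-7 + 3*sqrt(13))**2 + 16/23 = 16/23 + 280*(-7 + 3*sqrt(13))**2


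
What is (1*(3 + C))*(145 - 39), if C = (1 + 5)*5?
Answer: 3498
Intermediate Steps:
C = 30 (C = 6*5 = 30)
(1*(3 + C))*(145 - 39) = (1*(3 + 30))*(145 - 39) = (1*33)*106 = 33*106 = 3498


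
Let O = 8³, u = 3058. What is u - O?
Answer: 2546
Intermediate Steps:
O = 512
u - O = 3058 - 1*512 = 3058 - 512 = 2546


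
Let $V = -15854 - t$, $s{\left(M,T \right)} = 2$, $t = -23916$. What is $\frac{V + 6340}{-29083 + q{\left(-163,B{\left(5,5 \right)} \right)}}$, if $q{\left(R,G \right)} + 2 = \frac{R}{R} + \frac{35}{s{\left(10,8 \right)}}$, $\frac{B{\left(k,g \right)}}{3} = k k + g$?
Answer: $- \frac{28804}{58133} \approx -0.49548$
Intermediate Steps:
$B{\left(k,g \right)} = 3 g + 3 k^{2}$ ($B{\left(k,g \right)} = 3 \left(k k + g\right) = 3 \left(k^{2} + g\right) = 3 \left(g + k^{2}\right) = 3 g + 3 k^{2}$)
$q{\left(R,G \right)} = \frac{33}{2}$ ($q{\left(R,G \right)} = -2 + \left(\frac{R}{R} + \frac{35}{2}\right) = -2 + \left(1 + 35 \cdot \frac{1}{2}\right) = -2 + \left(1 + \frac{35}{2}\right) = -2 + \frac{37}{2} = \frac{33}{2}$)
$V = 8062$ ($V = -15854 - -23916 = -15854 + 23916 = 8062$)
$\frac{V + 6340}{-29083 + q{\left(-163,B{\left(5,5 \right)} \right)}} = \frac{8062 + 6340}{-29083 + \frac{33}{2}} = \frac{14402}{- \frac{58133}{2}} = 14402 \left(- \frac{2}{58133}\right) = - \frac{28804}{58133}$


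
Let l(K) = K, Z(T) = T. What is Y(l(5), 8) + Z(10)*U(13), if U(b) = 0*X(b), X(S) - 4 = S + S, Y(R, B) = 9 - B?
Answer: 1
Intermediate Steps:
X(S) = 4 + 2*S (X(S) = 4 + (S + S) = 4 + 2*S)
U(b) = 0 (U(b) = 0*(4 + 2*b) = 0)
Y(l(5), 8) + Z(10)*U(13) = (9 - 1*8) + 10*0 = (9 - 8) + 0 = 1 + 0 = 1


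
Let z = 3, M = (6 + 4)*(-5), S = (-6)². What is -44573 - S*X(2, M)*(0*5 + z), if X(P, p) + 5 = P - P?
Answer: -44033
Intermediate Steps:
S = 36
M = -50 (M = 10*(-5) = -50)
X(P, p) = -5 (X(P, p) = -5 + (P - P) = -5 + 0 = -5)
-44573 - S*X(2, M)*(0*5 + z) = -44573 - 36*(-5)*(0*5 + 3) = -44573 - (-180)*(0 + 3) = -44573 - (-180)*3 = -44573 - 1*(-540) = -44573 + 540 = -44033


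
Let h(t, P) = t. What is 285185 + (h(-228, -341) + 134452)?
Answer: 419409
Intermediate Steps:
285185 + (h(-228, -341) + 134452) = 285185 + (-228 + 134452) = 285185 + 134224 = 419409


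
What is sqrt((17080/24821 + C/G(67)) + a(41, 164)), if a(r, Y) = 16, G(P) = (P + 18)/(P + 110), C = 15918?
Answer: 3*sqrt(16401944080684590)/2109785 ≈ 182.11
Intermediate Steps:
G(P) = (18 + P)/(110 + P)
sqrt((17080/24821 + C/G(67)) + a(41, 164)) = sqrt((17080/24821 + 15918/(((18 + 67)/(110 + 67)))) + 16) = sqrt((17080*(1/24821) + 15918/((85/177))) + 16) = sqrt((17080/24821 + 15918/(((1/177)*85))) + 16) = sqrt((17080/24821 + 15918/(85/177)) + 16) = sqrt((17080/24821 + 15918*(177/85)) + 16) = sqrt((17080/24821 + 2817486/85) + 16) = sqrt(69934271806/2109785 + 16) = sqrt(69968028366/2109785) = 3*sqrt(16401944080684590)/2109785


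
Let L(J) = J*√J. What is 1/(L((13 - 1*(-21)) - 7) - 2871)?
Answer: -319/913662 - √3/101518 ≈ -0.00036621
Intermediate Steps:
L(J) = J^(3/2)
1/(L((13 - 1*(-21)) - 7) - 2871) = 1/(((13 - 1*(-21)) - 7)^(3/2) - 2871) = 1/(((13 + 21) - 7)^(3/2) - 2871) = 1/((34 - 7)^(3/2) - 2871) = 1/(27^(3/2) - 2871) = 1/(81*√3 - 2871) = 1/(-2871 + 81*√3)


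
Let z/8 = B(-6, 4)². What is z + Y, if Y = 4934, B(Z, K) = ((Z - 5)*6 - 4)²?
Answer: 192084934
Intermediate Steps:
B(Z, K) = (-34 + 6*Z)² (B(Z, K) = ((-5 + Z)*6 - 4)² = ((-30 + 6*Z) - 4)² = (-34 + 6*Z)²)
z = 192080000 (z = 8*(4*(-17 + 3*(-6))²)² = 8*(4*(-17 - 18)²)² = 8*(4*(-35)²)² = 8*(4*1225)² = 8*4900² = 8*24010000 = 192080000)
z + Y = 192080000 + 4934 = 192084934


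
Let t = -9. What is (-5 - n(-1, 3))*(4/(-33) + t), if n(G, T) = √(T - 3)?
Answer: 1505/33 ≈ 45.606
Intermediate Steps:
n(G, T) = √(-3 + T)
(-5 - n(-1, 3))*(4/(-33) + t) = (-5 - √(-3 + 3))*(4/(-33) - 9) = (-5 - √0)*(4*(-1/33) - 9) = (-5 - 1*0)*(-4/33 - 9) = (-5 + 0)*(-301/33) = -5*(-301/33) = 1505/33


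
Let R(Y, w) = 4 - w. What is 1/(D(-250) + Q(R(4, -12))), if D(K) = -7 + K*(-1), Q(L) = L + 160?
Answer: 1/419 ≈ 0.0023866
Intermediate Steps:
Q(L) = 160 + L
D(K) = -7 - K
1/(D(-250) + Q(R(4, -12))) = 1/((-7 - 1*(-250)) + (160 + (4 - 1*(-12)))) = 1/((-7 + 250) + (160 + (4 + 12))) = 1/(243 + (160 + 16)) = 1/(243 + 176) = 1/419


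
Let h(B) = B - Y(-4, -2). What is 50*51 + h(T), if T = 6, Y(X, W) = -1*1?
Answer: 2557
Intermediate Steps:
Y(X, W) = -1
h(B) = 1 + B (h(B) = B - 1*(-1) = B + 1 = 1 + B)
50*51 + h(T) = 50*51 + (1 + 6) = 2550 + 7 = 2557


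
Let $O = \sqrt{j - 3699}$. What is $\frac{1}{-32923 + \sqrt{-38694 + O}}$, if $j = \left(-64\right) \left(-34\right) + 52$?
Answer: $- \frac{1}{32923 - \sqrt{-38694 + i \sqrt{1471}}} \approx -3.0373 \cdot 10^{-5} - 1.8147 \cdot 10^{-7} i$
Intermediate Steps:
$j = 2228$ ($j = 2176 + 52 = 2228$)
$O = i \sqrt{1471}$ ($O = \sqrt{2228 - 3699} = \sqrt{-1471} = i \sqrt{1471} \approx 38.354 i$)
$\frac{1}{-32923 + \sqrt{-38694 + O}} = \frac{1}{-32923 + \sqrt{-38694 + i \sqrt{1471}}}$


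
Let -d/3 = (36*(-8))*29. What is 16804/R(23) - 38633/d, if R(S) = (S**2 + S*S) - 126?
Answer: 96258767/5838048 ≈ 16.488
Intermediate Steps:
d = 25056 (d = -3*36*(-8)*29 = -(-864)*29 = -3*(-8352) = 25056)
R(S) = -126 + 2*S**2 (R(S) = (S**2 + S**2) - 126 = 2*S**2 - 126 = -126 + 2*S**2)
16804/R(23) - 38633/d = 16804/(-126 + 2*23**2) - 38633/25056 = 16804/(-126 + 2*529) - 38633*1/25056 = 16804/(-126 + 1058) - 38633/25056 = 16804/932 - 38633/25056 = 16804*(1/932) - 38633/25056 = 4201/233 - 38633/25056 = 96258767/5838048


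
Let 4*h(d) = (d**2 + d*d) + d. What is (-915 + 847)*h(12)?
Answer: -5100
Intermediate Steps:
h(d) = d**2/2 + d/4 (h(d) = ((d**2 + d*d) + d)/4 = ((d**2 + d**2) + d)/4 = (2*d**2 + d)/4 = (d + 2*d**2)/4 = d**2/2 + d/4)
(-915 + 847)*h(12) = (-915 + 847)*((1/4)*12*(1 + 2*12)) = -17*12*(1 + 24) = -17*12*25 = -68*75 = -5100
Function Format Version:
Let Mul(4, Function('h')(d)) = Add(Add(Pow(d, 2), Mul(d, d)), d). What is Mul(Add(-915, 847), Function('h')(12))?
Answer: -5100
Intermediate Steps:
Function('h')(d) = Add(Mul(Rational(1, 2), Pow(d, 2)), Mul(Rational(1, 4), d)) (Function('h')(d) = Mul(Rational(1, 4), Add(Add(Pow(d, 2), Mul(d, d)), d)) = Mul(Rational(1, 4), Add(Add(Pow(d, 2), Pow(d, 2)), d)) = Mul(Rational(1, 4), Add(Mul(2, Pow(d, 2)), d)) = Mul(Rational(1, 4), Add(d, Mul(2, Pow(d, 2)))) = Add(Mul(Rational(1, 2), Pow(d, 2)), Mul(Rational(1, 4), d)))
Mul(Add(-915, 847), Function('h')(12)) = Mul(Add(-915, 847), Mul(Rational(1, 4), 12, Add(1, Mul(2, 12)))) = Mul(-68, Mul(Rational(1, 4), 12, Add(1, 24))) = Mul(-68, Mul(Rational(1, 4), 12, 25)) = Mul(-68, 75) = -5100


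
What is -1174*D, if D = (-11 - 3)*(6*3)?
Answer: 295848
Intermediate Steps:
D = -252 (D = -14*18 = -252)
-1174*D = -1174*(-252) = 295848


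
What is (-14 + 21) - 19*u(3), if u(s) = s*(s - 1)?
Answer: -107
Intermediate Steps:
u(s) = s*(-1 + s)
(-14 + 21) - 19*u(3) = (-14 + 21) - 57*(-1 + 3) = 7 - 57*2 = 7 - 19*6 = 7 - 114 = -107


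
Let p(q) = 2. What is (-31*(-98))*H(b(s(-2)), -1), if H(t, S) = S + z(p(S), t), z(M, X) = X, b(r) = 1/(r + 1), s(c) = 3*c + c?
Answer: -3472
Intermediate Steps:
s(c) = 4*c
b(r) = 1/(1 + r)
H(t, S) = S + t
(-31*(-98))*H(b(s(-2)), -1) = (-31*(-98))*(-1 + 1/(1 + 4*(-2))) = 3038*(-1 + 1/(1 - 8)) = 3038*(-1 + 1/(-7)) = 3038*(-1 - 1/7) = 3038*(-8/7) = -3472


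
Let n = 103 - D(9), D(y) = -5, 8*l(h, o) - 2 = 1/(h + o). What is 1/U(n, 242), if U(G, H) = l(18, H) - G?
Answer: -2080/224119 ≈ -0.0092808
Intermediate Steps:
l(h, o) = 1/4 + 1/(8*(h + o))
n = 108 (n = 103 - 1*(-5) = 103 + 5 = 108)
U(G, H) = -G + (37/8 + H/4)/(18 + H) (U(G, H) = (1/8 + (1/4)*18 + H/4)/(18 + H) - G = (1/8 + 9/2 + H/4)/(18 + H) - G = (37/8 + H/4)/(18 + H) - G = -G + (37/8 + H/4)/(18 + H))
1/U(n, 242) = 1/((37/8 + (1/4)*242 - 1*108*(18 + 242))/(18 + 242)) = 1/((37/8 + 121/2 - 1*108*260)/260) = 1/((37/8 + 121/2 - 28080)/260) = 1/((1/260)*(-224119/8)) = 1/(-224119/2080) = -2080/224119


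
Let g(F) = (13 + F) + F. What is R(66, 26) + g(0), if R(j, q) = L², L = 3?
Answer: 22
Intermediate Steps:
g(F) = 13 + 2*F
R(j, q) = 9 (R(j, q) = 3² = 9)
R(66, 26) + g(0) = 9 + (13 + 2*0) = 9 + (13 + 0) = 9 + 13 = 22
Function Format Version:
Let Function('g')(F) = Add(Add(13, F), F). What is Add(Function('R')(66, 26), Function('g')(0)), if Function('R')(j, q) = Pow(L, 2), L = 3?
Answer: 22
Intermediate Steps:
Function('g')(F) = Add(13, Mul(2, F))
Function('R')(j, q) = 9 (Function('R')(j, q) = Pow(3, 2) = 9)
Add(Function('R')(66, 26), Function('g')(0)) = Add(9, Add(13, Mul(2, 0))) = Add(9, Add(13, 0)) = Add(9, 13) = 22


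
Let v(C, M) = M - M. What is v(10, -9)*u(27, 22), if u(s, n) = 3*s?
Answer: 0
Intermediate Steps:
v(C, M) = 0
v(10, -9)*u(27, 22) = 0*(3*27) = 0*81 = 0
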